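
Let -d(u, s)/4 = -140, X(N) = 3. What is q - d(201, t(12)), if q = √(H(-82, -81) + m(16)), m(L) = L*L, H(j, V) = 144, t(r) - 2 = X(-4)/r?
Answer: -540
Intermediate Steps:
t(r) = 2 + 3/r
d(u, s) = 560 (d(u, s) = -4*(-140) = 560)
m(L) = L²
q = 20 (q = √(144 + 16²) = √(144 + 256) = √400 = 20)
q - d(201, t(12)) = 20 - 1*560 = 20 - 560 = -540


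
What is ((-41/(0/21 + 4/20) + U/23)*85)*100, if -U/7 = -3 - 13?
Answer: -39125500/23 ≈ -1.7011e+6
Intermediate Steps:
U = 112 (U = -7*(-3 - 13) = -7*(-16) = 112)
((-41/(0/21 + 4/20) + U/23)*85)*100 = ((-41/(0/21 + 4/20) + 112/23)*85)*100 = ((-41/(0*(1/21) + 4*(1/20)) + 112*(1/23))*85)*100 = ((-41/(0 + ⅕) + 112/23)*85)*100 = ((-41/⅕ + 112/23)*85)*100 = ((-41*5 + 112/23)*85)*100 = ((-205 + 112/23)*85)*100 = -4603/23*85*100 = -391255/23*100 = -39125500/23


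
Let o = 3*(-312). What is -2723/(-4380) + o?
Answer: -4096957/4380 ≈ -935.38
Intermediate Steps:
o = -936
-2723/(-4380) + o = -2723/(-4380) - 936 = -2723*(-1/4380) - 936 = 2723/4380 - 936 = -4096957/4380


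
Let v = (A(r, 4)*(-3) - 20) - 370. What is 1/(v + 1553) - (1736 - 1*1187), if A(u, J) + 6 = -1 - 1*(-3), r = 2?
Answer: -645074/1175 ≈ -549.00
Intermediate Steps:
A(u, J) = -4 (A(u, J) = -6 + (-1 - 1*(-3)) = -6 + (-1 + 3) = -6 + 2 = -4)
v = -378 (v = (-4*(-3) - 20) - 370 = (12 - 20) - 370 = -8 - 370 = -378)
1/(v + 1553) - (1736 - 1*1187) = 1/(-378 + 1553) - (1736 - 1*1187) = 1/1175 - (1736 - 1187) = 1/1175 - 1*549 = 1/1175 - 549 = -645074/1175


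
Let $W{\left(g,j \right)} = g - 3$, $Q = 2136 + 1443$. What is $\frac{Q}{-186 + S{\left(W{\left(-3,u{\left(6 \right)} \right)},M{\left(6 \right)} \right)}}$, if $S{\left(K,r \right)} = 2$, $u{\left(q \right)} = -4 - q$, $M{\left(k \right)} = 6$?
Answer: $- \frac{3579}{184} \approx -19.451$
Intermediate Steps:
$Q = 3579$
$W{\left(g,j \right)} = -3 + g$
$\frac{Q}{-186 + S{\left(W{\left(-3,u{\left(6 \right)} \right)},M{\left(6 \right)} \right)}} = \frac{3579}{-186 + 2} = \frac{3579}{-184} = 3579 \left(- \frac{1}{184}\right) = - \frac{3579}{184}$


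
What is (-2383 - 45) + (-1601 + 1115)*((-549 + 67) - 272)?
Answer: 364016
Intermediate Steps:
(-2383 - 45) + (-1601 + 1115)*((-549 + 67) - 272) = -2428 - 486*(-482 - 272) = -2428 - 486*(-754) = -2428 + 366444 = 364016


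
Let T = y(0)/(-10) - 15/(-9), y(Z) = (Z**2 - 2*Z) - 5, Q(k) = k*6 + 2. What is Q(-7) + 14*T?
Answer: -29/3 ≈ -9.6667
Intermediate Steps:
Q(k) = 2 + 6*k (Q(k) = 6*k + 2 = 2 + 6*k)
y(Z) = -5 + Z**2 - 2*Z
T = 13/6 (T = (-5 + 0**2 - 2*0)/(-10) - 15/(-9) = (-5 + 0 + 0)*(-1/10) - 15*(-1/9) = -5*(-1/10) + 5/3 = 1/2 + 5/3 = 13/6 ≈ 2.1667)
Q(-7) + 14*T = (2 + 6*(-7)) + 14*(13/6) = (2 - 42) + 91/3 = -40 + 91/3 = -29/3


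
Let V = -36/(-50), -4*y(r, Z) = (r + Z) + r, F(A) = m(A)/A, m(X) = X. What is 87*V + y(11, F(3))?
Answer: 5689/100 ≈ 56.890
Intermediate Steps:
F(A) = 1 (F(A) = A/A = 1)
y(r, Z) = -r/2 - Z/4 (y(r, Z) = -((r + Z) + r)/4 = -((Z + r) + r)/4 = -(Z + 2*r)/4 = -r/2 - Z/4)
V = 18/25 (V = -36*(-1/50) = 18/25 ≈ 0.72000)
87*V + y(11, F(3)) = 87*(18/25) + (-1/2*11 - 1/4*1) = 1566/25 + (-11/2 - 1/4) = 1566/25 - 23/4 = 5689/100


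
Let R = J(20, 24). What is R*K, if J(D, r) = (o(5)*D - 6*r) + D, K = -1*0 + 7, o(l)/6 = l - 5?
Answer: -868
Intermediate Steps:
o(l) = -30 + 6*l (o(l) = 6*(l - 5) = 6*(-5 + l) = -30 + 6*l)
K = 7 (K = 0 + 7 = 7)
J(D, r) = D - 6*r (J(D, r) = ((-30 + 6*5)*D - 6*r) + D = ((-30 + 30)*D - 6*r) + D = (0*D - 6*r) + D = (0 - 6*r) + D = -6*r + D = D - 6*r)
R = -124 (R = 20 - 6*24 = 20 - 144 = -124)
R*K = -124*7 = -868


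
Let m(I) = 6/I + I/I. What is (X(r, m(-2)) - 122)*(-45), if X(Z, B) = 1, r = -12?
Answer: 5445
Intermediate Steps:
m(I) = 1 + 6/I (m(I) = 6/I + 1 = 1 + 6/I)
(X(r, m(-2)) - 122)*(-45) = (1 - 122)*(-45) = -121*(-45) = 5445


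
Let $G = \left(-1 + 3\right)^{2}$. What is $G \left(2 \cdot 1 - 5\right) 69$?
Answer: $-828$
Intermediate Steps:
$G = 4$ ($G = 2^{2} = 4$)
$G \left(2 \cdot 1 - 5\right) 69 = 4 \left(2 \cdot 1 - 5\right) 69 = 4 \left(2 - 5\right) 69 = 4 \left(-3\right) 69 = \left(-12\right) 69 = -828$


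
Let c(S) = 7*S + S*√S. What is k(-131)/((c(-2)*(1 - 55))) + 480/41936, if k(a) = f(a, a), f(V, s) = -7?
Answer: 36811/14436468 + 7*I*√2/5508 ≈ 0.0025499 + 0.0017973*I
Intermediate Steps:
c(S) = S^(3/2) + 7*S (c(S) = 7*S + S^(3/2) = S^(3/2) + 7*S)
k(a) = -7
k(-131)/((c(-2)*(1 - 55))) + 480/41936 = -7*1/((1 - 55)*((-2)^(3/2) + 7*(-2))) + 480/41936 = -7*(-1/(54*(-2*I*√2 - 14))) + 480*(1/41936) = -7*(-1/(54*(-14 - 2*I*√2))) + 30/2621 = -7/(756 + 108*I*√2) + 30/2621 = 30/2621 - 7/(756 + 108*I*√2)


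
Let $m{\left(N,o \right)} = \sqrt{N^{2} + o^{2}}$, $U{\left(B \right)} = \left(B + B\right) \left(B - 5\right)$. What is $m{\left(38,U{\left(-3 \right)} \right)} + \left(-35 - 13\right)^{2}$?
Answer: $2304 + 2 \sqrt{937} \approx 2365.2$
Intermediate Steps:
$U{\left(B \right)} = 2 B \left(-5 + B\right)$
$m{\left(38,U{\left(-3 \right)} \right)} + \left(-35 - 13\right)^{2} = \sqrt{38^{2} + \left(2 \left(-3\right) \left(-5 - 3\right)\right)^{2}} + \left(-35 - 13\right)^{2} = \sqrt{1444 + \left(2 \left(-3\right) \left(-8\right)\right)^{2}} + \left(-35 - 13\right)^{2} = \sqrt{1444 + 48^{2}} + \left(-35 - 13\right)^{2} = \sqrt{1444 + 2304} + \left(-48\right)^{2} = \sqrt{3748} + 2304 = 2 \sqrt{937} + 2304 = 2304 + 2 \sqrt{937}$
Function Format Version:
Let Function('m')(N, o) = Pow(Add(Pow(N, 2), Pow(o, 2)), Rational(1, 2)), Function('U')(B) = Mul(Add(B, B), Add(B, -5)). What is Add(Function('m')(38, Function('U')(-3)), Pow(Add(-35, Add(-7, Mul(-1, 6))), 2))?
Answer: Add(2304, Mul(2, Pow(937, Rational(1, 2)))) ≈ 2365.2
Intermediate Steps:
Function('U')(B) = Mul(2, B, Add(-5, B)) (Function('U')(B) = Mul(Mul(2, B), Add(-5, B)) = Mul(2, B, Add(-5, B)))
Add(Function('m')(38, Function('U')(-3)), Pow(Add(-35, Add(-7, Mul(-1, 6))), 2)) = Add(Pow(Add(Pow(38, 2), Pow(Mul(2, -3, Add(-5, -3)), 2)), Rational(1, 2)), Pow(Add(-35, Add(-7, Mul(-1, 6))), 2)) = Add(Pow(Add(1444, Pow(Mul(2, -3, -8), 2)), Rational(1, 2)), Pow(Add(-35, Add(-7, -6)), 2)) = Add(Pow(Add(1444, Pow(48, 2)), Rational(1, 2)), Pow(Add(-35, -13), 2)) = Add(Pow(Add(1444, 2304), Rational(1, 2)), Pow(-48, 2)) = Add(Pow(3748, Rational(1, 2)), 2304) = Add(Mul(2, Pow(937, Rational(1, 2))), 2304) = Add(2304, Mul(2, Pow(937, Rational(1, 2))))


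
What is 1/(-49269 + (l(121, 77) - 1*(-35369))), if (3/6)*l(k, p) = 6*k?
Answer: -1/12448 ≈ -8.0334e-5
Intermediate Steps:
l(k, p) = 12*k (l(k, p) = 2*(6*k) = 12*k)
1/(-49269 + (l(121, 77) - 1*(-35369))) = 1/(-49269 + (12*121 - 1*(-35369))) = 1/(-49269 + (1452 + 35369)) = 1/(-49269 + 36821) = 1/(-12448) = -1/12448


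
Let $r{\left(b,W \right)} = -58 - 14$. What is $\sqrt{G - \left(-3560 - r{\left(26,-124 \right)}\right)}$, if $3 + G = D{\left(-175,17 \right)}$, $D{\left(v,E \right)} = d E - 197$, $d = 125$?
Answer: $\sqrt{5413} \approx 73.573$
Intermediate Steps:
$r{\left(b,W \right)} = -72$ ($r{\left(b,W \right)} = -58 - 14 = -72$)
$D{\left(v,E \right)} = -197 + 125 E$ ($D{\left(v,E \right)} = 125 E - 197 = -197 + 125 E$)
$G = 1925$ ($G = -3 + \left(-197 + 125 \cdot 17\right) = -3 + \left(-197 + 2125\right) = -3 + 1928 = 1925$)
$\sqrt{G - \left(-3560 - r{\left(26,-124 \right)}\right)} = \sqrt{1925 + \left(\left(14411 - 72\right) - 10851\right)} = \sqrt{1925 + \left(14339 - 10851\right)} = \sqrt{1925 + 3488} = \sqrt{5413}$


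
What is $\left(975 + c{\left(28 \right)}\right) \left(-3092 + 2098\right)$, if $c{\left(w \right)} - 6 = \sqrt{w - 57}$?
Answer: $-975114 - 994 i \sqrt{29} \approx -9.7511 \cdot 10^{5} - 5352.9 i$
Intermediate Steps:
$c{\left(w \right)} = 6 + \sqrt{-57 + w}$ ($c{\left(w \right)} = 6 + \sqrt{w - 57} = 6 + \sqrt{-57 + w}$)
$\left(975 + c{\left(28 \right)}\right) \left(-3092 + 2098\right) = \left(975 + \left(6 + \sqrt{-57 + 28}\right)\right) \left(-3092 + 2098\right) = \left(975 + \left(6 + \sqrt{-29}\right)\right) \left(-994\right) = \left(975 + \left(6 + i \sqrt{29}\right)\right) \left(-994\right) = \left(981 + i \sqrt{29}\right) \left(-994\right) = -975114 - 994 i \sqrt{29}$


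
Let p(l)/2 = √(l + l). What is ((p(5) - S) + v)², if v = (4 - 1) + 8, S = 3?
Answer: 104 + 32*√10 ≈ 205.19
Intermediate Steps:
p(l) = 2*√2*√l (p(l) = 2*√(l + l) = 2*√(2*l) = 2*(√2*√l) = 2*√2*√l)
v = 11 (v = 3 + 8 = 11)
((p(5) - S) + v)² = ((2*√2*√5 - 1*3) + 11)² = ((2*√10 - 3) + 11)² = ((-3 + 2*√10) + 11)² = (8 + 2*√10)²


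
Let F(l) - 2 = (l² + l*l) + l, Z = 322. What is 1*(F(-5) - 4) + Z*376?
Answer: 121115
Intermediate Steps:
F(l) = 2 + l + 2*l² (F(l) = 2 + ((l² + l*l) + l) = 2 + ((l² + l²) + l) = 2 + (2*l² + l) = 2 + (l + 2*l²) = 2 + l + 2*l²)
1*(F(-5) - 4) + Z*376 = 1*((2 - 5 + 2*(-5)²) - 4) + 322*376 = 1*((2 - 5 + 2*25) - 4) + 121072 = 1*((2 - 5 + 50) - 4) + 121072 = 1*(47 - 4) + 121072 = 1*43 + 121072 = 43 + 121072 = 121115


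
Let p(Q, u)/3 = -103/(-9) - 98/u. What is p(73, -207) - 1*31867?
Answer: -2196356/69 ≈ -31831.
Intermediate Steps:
p(Q, u) = 103/3 - 294/u (p(Q, u) = 3*(-103/(-9) - 98/u) = 3*(-103*(-⅑) - 98/u) = 3*(103/9 - 98/u) = 103/3 - 294/u)
p(73, -207) - 1*31867 = (103/3 - 294/(-207)) - 1*31867 = (103/3 - 294*(-1/207)) - 31867 = (103/3 + 98/69) - 31867 = 2467/69 - 31867 = -2196356/69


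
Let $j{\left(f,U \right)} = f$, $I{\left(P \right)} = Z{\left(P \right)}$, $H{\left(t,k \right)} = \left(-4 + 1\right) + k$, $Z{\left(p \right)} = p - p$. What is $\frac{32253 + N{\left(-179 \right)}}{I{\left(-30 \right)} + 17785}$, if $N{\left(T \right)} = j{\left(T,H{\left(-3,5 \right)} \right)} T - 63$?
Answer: $\frac{64231}{17785} \approx 3.6115$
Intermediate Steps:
$Z{\left(p \right)} = 0$
$H{\left(t,k \right)} = -3 + k$
$I{\left(P \right)} = 0$
$N{\left(T \right)} = -63 + T^{2}$ ($N{\left(T \right)} = T T - 63 = T^{2} - 63 = -63 + T^{2}$)
$\frac{32253 + N{\left(-179 \right)}}{I{\left(-30 \right)} + 17785} = \frac{32253 - \left(63 - \left(-179\right)^{2}\right)}{0 + 17785} = \frac{32253 + \left(-63 + 32041\right)}{17785} = \left(32253 + 31978\right) \frac{1}{17785} = 64231 \cdot \frac{1}{17785} = \frac{64231}{17785}$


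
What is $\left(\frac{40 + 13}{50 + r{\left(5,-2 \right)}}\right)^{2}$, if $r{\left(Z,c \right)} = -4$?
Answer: $\frac{2809}{2116} \approx 1.3275$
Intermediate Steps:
$\left(\frac{40 + 13}{50 + r{\left(5,-2 \right)}}\right)^{2} = \left(\frac{40 + 13}{50 - 4}\right)^{2} = \left(\frac{53}{46}\right)^{2} = \frac{2809}{2116}$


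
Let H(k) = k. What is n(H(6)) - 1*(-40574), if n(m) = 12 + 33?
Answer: 40619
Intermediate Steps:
n(m) = 45
n(H(6)) - 1*(-40574) = 45 - 1*(-40574) = 45 + 40574 = 40619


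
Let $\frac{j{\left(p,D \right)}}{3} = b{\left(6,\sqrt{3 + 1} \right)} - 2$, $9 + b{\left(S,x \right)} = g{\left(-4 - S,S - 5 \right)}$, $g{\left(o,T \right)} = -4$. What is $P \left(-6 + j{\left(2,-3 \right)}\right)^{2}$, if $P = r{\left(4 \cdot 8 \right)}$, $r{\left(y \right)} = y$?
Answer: $83232$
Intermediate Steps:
$b{\left(S,x \right)} = -13$ ($b{\left(S,x \right)} = -9 - 4 = -13$)
$P = 32$ ($P = 4 \cdot 8 = 32$)
$j{\left(p,D \right)} = -45$ ($j{\left(p,D \right)} = 3 \left(-13 - 2\right) = 3 \left(-15\right) = -45$)
$P \left(-6 + j{\left(2,-3 \right)}\right)^{2} = 32 \left(-6 - 45\right)^{2} = 32 \left(-51\right)^{2} = 32 \cdot 2601 = 83232$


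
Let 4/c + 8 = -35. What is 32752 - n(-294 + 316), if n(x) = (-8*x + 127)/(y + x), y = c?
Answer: 30854491/942 ≈ 32754.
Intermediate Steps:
c = -4/43 (c = 4/(-8 - 35) = 4/(-43) = 4*(-1/43) = -4/43 ≈ -0.093023)
y = -4/43 ≈ -0.093023
n(x) = (127 - 8*x)/(-4/43 + x) (n(x) = (-8*x + 127)/(-4/43 + x) = (127 - 8*x)/(-4/43 + x))
32752 - n(-294 + 316) = 32752 - 43*(127 - 8*(-294 + 316))/(-4 + 43*(-294 + 316)) = 32752 - 43*(127 - 8*22)/(-4 + 43*22) = 32752 - 43*(127 - 176)/(-4 + 946) = 32752 - 43*(-49)/942 = 32752 - 1*(-2107/942) = 32752 + 2107/942 = 30854491/942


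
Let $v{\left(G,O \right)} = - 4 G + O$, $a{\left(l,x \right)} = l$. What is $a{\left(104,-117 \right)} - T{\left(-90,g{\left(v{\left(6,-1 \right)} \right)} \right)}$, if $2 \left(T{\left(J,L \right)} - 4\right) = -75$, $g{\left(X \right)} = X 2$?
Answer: $\frac{275}{2} \approx 137.5$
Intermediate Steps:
$v{\left(G,O \right)} = O - 4 G$
$g{\left(X \right)} = 2 X$
$T{\left(J,L \right)} = - \frac{67}{2}$ ($T{\left(J,L \right)} = 4 + \frac{1}{2} \left(-75\right) = 4 - \frac{75}{2} = - \frac{67}{2}$)
$a{\left(104,-117 \right)} - T{\left(-90,g{\left(v{\left(6,-1 \right)} \right)} \right)} = 104 - - \frac{67}{2} = 104 + \frac{67}{2} = \frac{275}{2}$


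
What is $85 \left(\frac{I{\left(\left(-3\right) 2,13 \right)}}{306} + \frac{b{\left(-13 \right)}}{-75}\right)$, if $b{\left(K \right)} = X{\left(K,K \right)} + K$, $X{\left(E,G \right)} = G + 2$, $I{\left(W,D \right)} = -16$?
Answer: $\frac{1024}{45} \approx 22.756$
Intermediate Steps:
$X{\left(E,G \right)} = 2 + G$
$b{\left(K \right)} = 2 + 2 K$ ($b{\left(K \right)} = \left(2 + K\right) + K = 2 + 2 K$)
$85 \left(\frac{I{\left(\left(-3\right) 2,13 \right)}}{306} + \frac{b{\left(-13 \right)}}{-75}\right) = 85 \left(- \frac{16}{306} + \frac{2 + 2 \left(-13\right)}{-75}\right) = 85 \left(\left(-16\right) \frac{1}{306} + \left(2 - 26\right) \left(- \frac{1}{75}\right)\right) = 85 \left(- \frac{8}{153} - - \frac{8}{25}\right) = 85 \left(- \frac{8}{153} + \frac{8}{25}\right) = 85 \cdot \frac{1024}{3825} = \frac{1024}{45}$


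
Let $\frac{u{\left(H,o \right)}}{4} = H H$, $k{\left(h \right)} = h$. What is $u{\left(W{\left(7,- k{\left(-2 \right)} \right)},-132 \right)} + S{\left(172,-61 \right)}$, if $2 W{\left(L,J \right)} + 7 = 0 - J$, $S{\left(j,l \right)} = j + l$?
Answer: $192$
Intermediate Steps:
$W{\left(L,J \right)} = - \frac{7}{2} - \frac{J}{2}$ ($W{\left(L,J \right)} = - \frac{7}{2} + \frac{0 - J}{2} = - \frac{7}{2} + \frac{\left(-1\right) J}{2} = - \frac{7}{2} - \frac{J}{2}$)
$u{\left(H,o \right)} = 4 H^{2}$ ($u{\left(H,o \right)} = 4 H H = 4 H^{2}$)
$u{\left(W{\left(7,- k{\left(-2 \right)} \right)},-132 \right)} + S{\left(172,-61 \right)} = 4 \left(- \frac{7}{2} - \frac{\left(-1\right) \left(-2\right)}{2}\right)^{2} + \left(172 - 61\right) = 4 \left(- \frac{7}{2} - 1\right)^{2} + 111 = 4 \left(- \frac{9}{2}\right)^{2} + 111 = 4 \cdot \frac{81}{4} + 111 = 81 + 111 = 192$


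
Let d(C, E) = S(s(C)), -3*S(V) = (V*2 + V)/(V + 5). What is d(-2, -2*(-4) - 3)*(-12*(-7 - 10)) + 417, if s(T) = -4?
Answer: 1233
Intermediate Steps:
S(V) = -V/(5 + V) (S(V) = -(V*2 + V)/(3*(V + 5)) = -(2*V + V)/(3*(5 + V)) = -3*V/(3*(5 + V)) = -V/(5 + V))
d(C, E) = 4 (d(C, E) = -1*(-4)/(5 - 4) = -1*(-4)/1 = -1*(-4)*1 = 4)
d(-2, -2*(-4) - 3)*(-12*(-7 - 10)) + 417 = 4*(-12*(-7 - 10)) + 417 = 4*(-12*(-17)) + 417 = 4*204 + 417 = 816 + 417 = 1233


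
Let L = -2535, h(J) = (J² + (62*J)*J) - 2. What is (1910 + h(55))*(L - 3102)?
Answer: -1085026671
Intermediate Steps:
h(J) = -2 + 63*J² (h(J) = (J² + 62*J²) - 2 = 63*J² - 2 = -2 + 63*J²)
(1910 + h(55))*(L - 3102) = (1910 + (-2 + 63*55²))*(-2535 - 3102) = (1910 + (-2 + 63*3025))*(-5637) = (1910 + (-2 + 190575))*(-5637) = (1910 + 190573)*(-5637) = 192483*(-5637) = -1085026671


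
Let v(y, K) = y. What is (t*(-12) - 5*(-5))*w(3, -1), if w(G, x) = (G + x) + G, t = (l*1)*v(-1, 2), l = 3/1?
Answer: 305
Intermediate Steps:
l = 3 (l = 3*1 = 3)
t = -3 (t = (3*1)*(-1) = 3*(-1) = -3)
w(G, x) = x + 2*G
(t*(-12) - 5*(-5))*w(3, -1) = (-3*(-12) - 5*(-5))*(-1 + 2*3) = (36 + 25)*(-1 + 6) = 61*5 = 305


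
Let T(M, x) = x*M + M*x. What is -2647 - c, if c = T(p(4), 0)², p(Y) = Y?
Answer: -2647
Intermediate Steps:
T(M, x) = 2*M*x (T(M, x) = M*x + M*x = 2*M*x)
c = 0 (c = (2*4*0)² = 0² = 0)
-2647 - c = -2647 - 1*0 = -2647 + 0 = -2647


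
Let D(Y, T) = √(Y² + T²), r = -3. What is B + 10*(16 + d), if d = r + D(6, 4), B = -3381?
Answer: -3251 + 20*√13 ≈ -3178.9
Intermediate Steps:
D(Y, T) = √(T² + Y²)
d = -3 + 2*√13 (d = -3 + √(4² + 6²) = -3 + √(16 + 36) = -3 + √52 = -3 + 2*√13 ≈ 4.2111)
B + 10*(16 + d) = -3381 + 10*(16 + (-3 + 2*√13)) = -3381 + 10*(13 + 2*√13) = -3381 + (130 + 20*√13) = -3251 + 20*√13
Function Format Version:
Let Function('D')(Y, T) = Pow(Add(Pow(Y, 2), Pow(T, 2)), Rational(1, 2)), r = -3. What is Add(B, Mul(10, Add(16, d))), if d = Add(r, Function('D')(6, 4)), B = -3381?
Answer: Add(-3251, Mul(20, Pow(13, Rational(1, 2)))) ≈ -3178.9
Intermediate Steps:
Function('D')(Y, T) = Pow(Add(Pow(T, 2), Pow(Y, 2)), Rational(1, 2))
d = Add(-3, Mul(2, Pow(13, Rational(1, 2)))) (d = Add(-3, Pow(Add(Pow(4, 2), Pow(6, 2)), Rational(1, 2))) = Add(-3, Pow(Add(16, 36), Rational(1, 2))) = Add(-3, Pow(52, Rational(1, 2))) = Add(-3, Mul(2, Pow(13, Rational(1, 2)))) ≈ 4.2111)
Add(B, Mul(10, Add(16, d))) = Add(-3381, Mul(10, Add(16, Add(-3, Mul(2, Pow(13, Rational(1, 2))))))) = Add(-3381, Mul(10, Add(13, Mul(2, Pow(13, Rational(1, 2)))))) = Add(-3381, Add(130, Mul(20, Pow(13, Rational(1, 2))))) = Add(-3251, Mul(20, Pow(13, Rational(1, 2))))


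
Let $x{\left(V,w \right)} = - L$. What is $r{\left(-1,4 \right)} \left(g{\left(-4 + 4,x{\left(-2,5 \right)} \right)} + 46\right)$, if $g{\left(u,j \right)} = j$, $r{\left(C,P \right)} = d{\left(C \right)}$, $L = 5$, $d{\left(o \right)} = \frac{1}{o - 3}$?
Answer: $- \frac{41}{4} \approx -10.25$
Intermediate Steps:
$d{\left(o \right)} = \frac{1}{-3 + o}$
$r{\left(C,P \right)} = \frac{1}{-3 + C}$
$x{\left(V,w \right)} = -5$ ($x{\left(V,w \right)} = \left(-1\right) 5 = -5$)
$r{\left(-1,4 \right)} \left(g{\left(-4 + 4,x{\left(-2,5 \right)} \right)} + 46\right) = \frac{-5 + 46}{-3 - 1} = \frac{1}{-4} \cdot 41 = \left(- \frac{1}{4}\right) 41 = - \frac{41}{4}$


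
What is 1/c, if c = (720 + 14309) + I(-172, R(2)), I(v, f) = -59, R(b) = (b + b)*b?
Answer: 1/14970 ≈ 6.6800e-5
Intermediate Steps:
R(b) = 2*b**2 (R(b) = (2*b)*b = 2*b**2)
c = 14970 (c = (720 + 14309) - 59 = 15029 - 59 = 14970)
1/c = 1/14970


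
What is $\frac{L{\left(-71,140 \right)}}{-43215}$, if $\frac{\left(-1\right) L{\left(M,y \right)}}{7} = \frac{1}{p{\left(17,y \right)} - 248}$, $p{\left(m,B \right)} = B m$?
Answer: $\frac{7}{92134380} \approx 7.5976 \cdot 10^{-8}$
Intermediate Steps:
$L{\left(M,y \right)} = - \frac{7}{-248 + 17 y}$ ($L{\left(M,y \right)} = - \frac{7}{y 17 - 248} = - \frac{7}{17 y - 248} = - \frac{7}{-248 + 17 y}$)
$\frac{L{\left(-71,140 \right)}}{-43215} = \frac{\left(-7\right) \frac{1}{-248 + 17 \cdot 140}}{-43215} = - \frac{7}{-248 + 2380} \left(- \frac{1}{43215}\right) = - \frac{7}{2132} \left(- \frac{1}{43215}\right) = \left(-7\right) \frac{1}{2132} \left(- \frac{1}{43215}\right) = \left(- \frac{7}{2132}\right) \left(- \frac{1}{43215}\right) = \frac{7}{92134380}$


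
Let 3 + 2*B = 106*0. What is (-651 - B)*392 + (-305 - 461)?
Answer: -255370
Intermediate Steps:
B = -3/2 (B = -3/2 + (106*0)/2 = -3/2 + (½)*0 = -3/2 + 0 = -3/2 ≈ -1.5000)
(-651 - B)*392 + (-305 - 461) = (-651 - 1*(-3/2))*392 + (-305 - 461) = (-651 + 3/2)*392 - 766 = -1299/2*392 - 766 = -254604 - 766 = -255370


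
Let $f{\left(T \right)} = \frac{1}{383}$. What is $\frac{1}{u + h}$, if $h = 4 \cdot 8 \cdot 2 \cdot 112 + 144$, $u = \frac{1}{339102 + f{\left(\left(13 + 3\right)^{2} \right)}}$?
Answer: $\frac{129876067}{949653802287} \approx 0.00013676$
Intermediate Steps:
$f{\left(T \right)} = \frac{1}{383}$
$u = \frac{383}{129876067}$ ($u = \frac{1}{339102 + \frac{1}{383}} = \frac{1}{\frac{129876067}{383}} = \frac{383}{129876067} \approx 2.949 \cdot 10^{-6}$)
$h = 7312$ ($h = 32 \cdot 2 \cdot 112 + 144 = 64 \cdot 112 + 144 = 7168 + 144 = 7312$)
$\frac{1}{u + h} = \frac{1}{\frac{383}{129876067} + 7312} = \frac{1}{\frac{949653802287}{129876067}} = \frac{129876067}{949653802287}$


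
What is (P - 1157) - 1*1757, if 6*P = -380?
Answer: -8932/3 ≈ -2977.3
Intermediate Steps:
P = -190/3 (P = (⅙)*(-380) = -190/3 ≈ -63.333)
(P - 1157) - 1*1757 = (-190/3 - 1157) - 1*1757 = -3661/3 - 1757 = -8932/3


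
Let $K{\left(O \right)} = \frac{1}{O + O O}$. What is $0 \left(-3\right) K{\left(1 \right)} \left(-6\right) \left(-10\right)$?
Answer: $0$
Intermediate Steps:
$K{\left(O \right)} = \frac{1}{O + O^{2}}$
$0 \left(-3\right) K{\left(1 \right)} \left(-6\right) \left(-10\right) = 0 \left(-3\right) \frac{1}{1 \left(1 + 1\right)} \left(-6\right) \left(-10\right) = 0 \cdot 1 \cdot \frac{1}{2} \left(-6\right) \left(-10\right) = 0 \cdot \frac{1}{2} \left(-6\right) \left(-10\right) = 0 \left(-6\right) \left(-10\right) = 0 \left(-10\right) = 0$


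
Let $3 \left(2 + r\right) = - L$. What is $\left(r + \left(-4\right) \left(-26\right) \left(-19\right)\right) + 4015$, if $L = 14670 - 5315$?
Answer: $- \frac{3244}{3} \approx -1081.3$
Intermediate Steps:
$L = 9355$ ($L = 14670 - 5315 = 9355$)
$r = - \frac{9361}{3}$ ($r = -2 + \frac{\left(-1\right) 9355}{3} = -2 + \frac{1}{3} \left(-9355\right) = -2 - \frac{9355}{3} = - \frac{9361}{3} \approx -3120.3$)
$\left(r + \left(-4\right) \left(-26\right) \left(-19\right)\right) + 4015 = \left(- \frac{9361}{3} + \left(-4\right) \left(-26\right) \left(-19\right)\right) + 4015 = \left(- \frac{9361}{3} + 104 \left(-19\right)\right) + 4015 = \left(- \frac{9361}{3} - 1976\right) + 4015 = - \frac{15289}{3} + 4015 = - \frac{3244}{3}$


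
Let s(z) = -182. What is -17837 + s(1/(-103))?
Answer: -18019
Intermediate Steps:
-17837 + s(1/(-103)) = -17837 - 182 = -18019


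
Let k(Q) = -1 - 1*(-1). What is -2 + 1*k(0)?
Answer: -2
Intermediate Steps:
k(Q) = 0 (k(Q) = -1 + 1 = 0)
-2 + 1*k(0) = -2 + 1*0 = -2 + 0 = -2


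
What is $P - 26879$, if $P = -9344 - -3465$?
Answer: $-32758$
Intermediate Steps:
$P = -5879$ ($P = -9344 + 3465 = -5879$)
$P - 26879 = -5879 - 26879 = -32758$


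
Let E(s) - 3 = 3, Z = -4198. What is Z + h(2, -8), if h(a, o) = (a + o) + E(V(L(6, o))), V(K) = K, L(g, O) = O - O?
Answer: -4198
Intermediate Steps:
L(g, O) = 0
E(s) = 6 (E(s) = 3 + 3 = 6)
h(a, o) = 6 + a + o (h(a, o) = (a + o) + 6 = 6 + a + o)
Z + h(2, -8) = -4198 + (6 + 2 - 8) = -4198 + 0 = -4198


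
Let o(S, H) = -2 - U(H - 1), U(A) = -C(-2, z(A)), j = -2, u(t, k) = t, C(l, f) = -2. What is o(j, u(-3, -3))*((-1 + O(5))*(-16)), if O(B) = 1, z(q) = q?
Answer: 0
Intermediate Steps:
U(A) = 2 (U(A) = -1*(-2) = 2)
o(S, H) = -4 (o(S, H) = -2 - 1*2 = -2 - 2 = -4)
o(j, u(-3, -3))*((-1 + O(5))*(-16)) = -4*(-1 + 1)*(-16) = -0*(-16) = -4*0 = 0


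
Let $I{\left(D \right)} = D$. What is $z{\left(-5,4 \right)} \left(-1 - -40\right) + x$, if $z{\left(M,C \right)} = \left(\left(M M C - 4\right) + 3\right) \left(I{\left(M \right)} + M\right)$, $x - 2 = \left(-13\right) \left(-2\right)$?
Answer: $-38582$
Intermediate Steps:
$x = 28$ ($x = 2 - -26 = 2 + 26 = 28$)
$z{\left(M,C \right)} = 2 M \left(-1 + C M^{2}\right)$ ($z{\left(M,C \right)} = \left(\left(M M C - 4\right) + 3\right) \left(M + M\right) = \left(\left(M^{2} C - 4\right) + 3\right) 2 M = \left(\left(C M^{2} - 4\right) + 3\right) 2 M = \left(\left(-4 + C M^{2}\right) + 3\right) 2 M = \left(-1 + C M^{2}\right) 2 M = 2 M \left(-1 + C M^{2}\right)$)
$z{\left(-5,4 \right)} \left(-1 - -40\right) + x = 2 \left(-5\right) \left(-1 + 4 \left(-5\right)^{2}\right) \left(-1 - -40\right) + 28 = 2 \left(-5\right) \left(-1 + 4 \cdot 25\right) \left(-1 + 40\right) + 28 = 2 \left(-5\right) \left(-1 + 100\right) 39 + 28 = 2 \left(-5\right) 99 \cdot 39 + 28 = \left(-990\right) 39 + 28 = -38610 + 28 = -38582$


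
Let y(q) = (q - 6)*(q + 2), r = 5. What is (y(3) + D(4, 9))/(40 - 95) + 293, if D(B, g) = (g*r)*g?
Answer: 3145/11 ≈ 285.91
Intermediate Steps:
y(q) = (-6 + q)*(2 + q)
D(B, g) = 5*g² (D(B, g) = (g*5)*g = (5*g)*g = 5*g²)
(y(3) + D(4, 9))/(40 - 95) + 293 = ((-12 + 3² - 4*3) + 5*9²)/(40 - 95) + 293 = ((-12 + 9 - 12) + 5*81)/(-55) + 293 = (-15 + 405)*(-1/55) + 293 = 390*(-1/55) + 293 = -78/11 + 293 = 3145/11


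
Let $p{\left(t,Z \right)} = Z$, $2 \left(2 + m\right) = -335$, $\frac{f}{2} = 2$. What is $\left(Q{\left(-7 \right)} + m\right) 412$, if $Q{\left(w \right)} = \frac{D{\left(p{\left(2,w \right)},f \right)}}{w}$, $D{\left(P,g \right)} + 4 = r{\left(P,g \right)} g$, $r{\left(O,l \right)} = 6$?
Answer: $- \frac{497078}{7} \approx -71011.0$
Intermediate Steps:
$f = 4$ ($f = 2 \cdot 2 = 4$)
$m = - \frac{339}{2}$ ($m = -2 + \frac{1}{2} \left(-335\right) = -2 - \frac{335}{2} = - \frac{339}{2} \approx -169.5$)
$D{\left(P,g \right)} = -4 + 6 g$
$Q{\left(w \right)} = \frac{20}{w}$ ($Q{\left(w \right)} = \frac{-4 + 6 \cdot 4}{w} = \frac{-4 + 24}{w} = \frac{20}{w}$)
$\left(Q{\left(-7 \right)} + m\right) 412 = \left(\frac{20}{-7} - \frac{339}{2}\right) 412 = \left(20 \left(- \frac{1}{7}\right) - \frac{339}{2}\right) 412 = \left(- \frac{20}{7} - \frac{339}{2}\right) 412 = \left(- \frac{2413}{14}\right) 412 = - \frac{497078}{7}$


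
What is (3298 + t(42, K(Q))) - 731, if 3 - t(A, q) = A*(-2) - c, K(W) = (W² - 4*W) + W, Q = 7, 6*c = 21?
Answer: 5315/2 ≈ 2657.5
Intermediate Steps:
c = 7/2 (c = (⅙)*21 = 7/2 ≈ 3.5000)
K(W) = W² - 3*W
t(A, q) = 13/2 + 2*A (t(A, q) = 3 - (A*(-2) - 1*7/2) = 3 - (-2*A - 7/2) = 3 - (-7/2 - 2*A) = 3 + (7/2 + 2*A) = 13/2 + 2*A)
(3298 + t(42, K(Q))) - 731 = (3298 + (13/2 + 2*42)) - 731 = (3298 + (13/2 + 84)) - 731 = (3298 + 181/2) - 731 = 6777/2 - 731 = 5315/2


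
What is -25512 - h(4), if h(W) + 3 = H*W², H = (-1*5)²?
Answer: -25909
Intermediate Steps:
H = 25 (H = (-5)² = 25)
h(W) = -3 + 25*W²
-25512 - h(4) = -25512 - (-3 + 25*4²) = -25512 - (-3 + 25*16) = -25512 - (-3 + 400) = -25512 - 1*397 = -25512 - 397 = -25909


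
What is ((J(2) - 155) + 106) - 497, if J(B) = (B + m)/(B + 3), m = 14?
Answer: -2714/5 ≈ -542.80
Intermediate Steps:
J(B) = (14 + B)/(3 + B) (J(B) = (B + 14)/(B + 3) = (14 + B)/(3 + B))
((J(2) - 155) + 106) - 497 = (((14 + 2)/(3 + 2) - 155) + 106) - 497 = ((16/5 - 155) + 106) - 497 = (-759/5 + 106) - 497 = -229/5 - 497 = -2714/5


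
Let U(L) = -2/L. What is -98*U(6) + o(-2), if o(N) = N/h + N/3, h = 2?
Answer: 31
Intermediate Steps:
o(N) = 5*N/6 (o(N) = N/2 + N/3 = 5*N/6)
-98*U(6) + o(-2) = -(-196)/6 + (⅚)*(-2) = -(-196)/6 - 5/3 = -98*(-⅓) - 5/3 = 98/3 - 5/3 = 31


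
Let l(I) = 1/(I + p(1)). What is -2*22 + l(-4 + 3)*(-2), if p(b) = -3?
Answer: -87/2 ≈ -43.500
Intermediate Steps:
l(I) = 1/(-3 + I) (l(I) = 1/(I - 3) = 1/(-3 + I))
-2*22 + l(-4 + 3)*(-2) = -2*22 - 2/(-3 + (-4 + 3)) = -44 - 2/(-3 - 1) = -44 - 2/(-4) = -44 - ¼*(-2) = -44 + ½ = -87/2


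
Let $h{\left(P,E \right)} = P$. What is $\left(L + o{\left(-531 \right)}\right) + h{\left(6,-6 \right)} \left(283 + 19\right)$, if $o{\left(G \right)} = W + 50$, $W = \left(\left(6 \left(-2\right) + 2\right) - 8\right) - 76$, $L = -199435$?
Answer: $-197667$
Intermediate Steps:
$W = -94$ ($W = \left(\left(-12 + 2\right) - 8\right) - 76 = \left(-10 - 8\right) - 76 = -18 - 76 = -94$)
$o{\left(G \right)} = -44$ ($o{\left(G \right)} = -94 + 50 = -44$)
$\left(L + o{\left(-531 \right)}\right) + h{\left(6,-6 \right)} \left(283 + 19\right) = \left(-199435 - 44\right) + 6 \left(283 + 19\right) = -199479 + 6 \cdot 302 = -199479 + 1812 = -197667$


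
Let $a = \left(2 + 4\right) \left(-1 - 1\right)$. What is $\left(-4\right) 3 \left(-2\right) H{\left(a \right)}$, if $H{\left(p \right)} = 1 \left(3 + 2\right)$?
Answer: $120$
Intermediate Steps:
$a = -12$ ($a = 6 \left(-2\right) = -12$)
$H{\left(p \right)} = 5$ ($H{\left(p \right)} = 1 \cdot 5 = 5$)
$\left(-4\right) 3 \left(-2\right) H{\left(a \right)} = \left(-4\right) 3 \left(-2\right) 5 = \left(-12\right) \left(-2\right) 5 = 24 \cdot 5 = 120$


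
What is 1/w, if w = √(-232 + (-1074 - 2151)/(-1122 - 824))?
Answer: -I*√872288662/448247 ≈ -0.065889*I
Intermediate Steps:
w = I*√872288662/1946 (w = √(-232 - 3225/(-1946)) = √(-232 - 3225*(-1/1946)) = √(-232 + 3225/1946) = √(-448247/1946) = I*√872288662/1946 ≈ 15.177*I)
1/w = 1/(I*√872288662/1946) = -I*√872288662/448247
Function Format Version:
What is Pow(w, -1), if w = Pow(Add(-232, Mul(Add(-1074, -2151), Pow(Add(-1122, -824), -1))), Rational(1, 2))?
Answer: Mul(Rational(-1, 448247), I, Pow(872288662, Rational(1, 2))) ≈ Mul(-0.065889, I)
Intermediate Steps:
w = Mul(Rational(1, 1946), I, Pow(872288662, Rational(1, 2))) (w = Pow(Add(-232, Mul(-3225, Pow(-1946, -1))), Rational(1, 2)) = Pow(Add(-232, Mul(-3225, Rational(-1, 1946))), Rational(1, 2)) = Pow(Add(-232, Rational(3225, 1946)), Rational(1, 2)) = Pow(Rational(-448247, 1946), Rational(1, 2)) = Mul(Rational(1, 1946), I, Pow(872288662, Rational(1, 2))) ≈ Mul(15.177, I))
Pow(w, -1) = Pow(Mul(Rational(1, 1946), I, Pow(872288662, Rational(1, 2))), -1) = Mul(Rational(-1, 448247), I, Pow(872288662, Rational(1, 2)))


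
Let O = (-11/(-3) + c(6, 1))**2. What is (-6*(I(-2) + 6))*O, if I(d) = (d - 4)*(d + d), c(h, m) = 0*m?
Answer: -2420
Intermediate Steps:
c(h, m) = 0
I(d) = 2*d*(-4 + d) (I(d) = (-4 + d)*(2*d) = 2*d*(-4 + d))
O = 121/9 (O = (-11/(-3) + 0)**2 = (-11*(-1/3) + 0)**2 = (11/3 + 0)**2 = (11/3)**2 = 121/9 ≈ 13.444)
(-6*(I(-2) + 6))*O = -6*(2*(-2)*(-4 - 2) + 6)*(121/9) = -6*(2*(-2)*(-6) + 6)*(121/9) = -6*(24 + 6)*(121/9) = -6*30*(121/9) = -180*121/9 = -2420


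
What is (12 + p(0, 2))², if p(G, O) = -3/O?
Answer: 441/4 ≈ 110.25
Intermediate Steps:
(12 + p(0, 2))² = (12 - 3/2)² = (21/2)² = 441/4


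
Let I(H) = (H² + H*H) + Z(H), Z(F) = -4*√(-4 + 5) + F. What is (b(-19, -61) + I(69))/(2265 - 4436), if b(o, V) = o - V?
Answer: -9629/2171 ≈ -4.4353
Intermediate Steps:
Z(F) = -4 + F (Z(F) = -4*√1 + F = -4*1 + F = -4 + F)
I(H) = -4 + H + 2*H² (I(H) = (H² + H*H) + (-4 + H) = (H² + H²) + (-4 + H) = 2*H² + (-4 + H) = -4 + H + 2*H²)
(b(-19, -61) + I(69))/(2265 - 4436) = ((-19 - 1*(-61)) + (-4 + 69 + 2*69²))/(2265 - 4436) = ((-19 + 61) + (-4 + 69 + 2*4761))/(-2171) = (42 + (-4 + 69 + 9522))*(-1/2171) = (42 + 9587)*(-1/2171) = 9629*(-1/2171) = -9629/2171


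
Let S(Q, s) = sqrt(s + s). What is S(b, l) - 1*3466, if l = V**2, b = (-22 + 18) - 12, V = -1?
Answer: -3466 + sqrt(2) ≈ -3464.6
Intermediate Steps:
b = -16 (b = -4 - 12 = -16)
l = 1 (l = (-1)**2 = 1)
S(Q, s) = sqrt(2)*sqrt(s) (S(Q, s) = sqrt(2*s) = sqrt(2)*sqrt(s))
S(b, l) - 1*3466 = sqrt(2)*sqrt(1) - 1*3466 = sqrt(2)*1 - 3466 = sqrt(2) - 3466 = -3466 + sqrt(2)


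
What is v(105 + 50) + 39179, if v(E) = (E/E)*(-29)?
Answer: 39150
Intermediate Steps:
v(E) = -29 (v(E) = 1*(-29) = -29)
v(105 + 50) + 39179 = -29 + 39179 = 39150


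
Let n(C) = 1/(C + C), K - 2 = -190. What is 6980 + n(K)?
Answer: 2624479/376 ≈ 6980.0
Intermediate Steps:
K = -188 (K = 2 - 190 = -188)
n(C) = 1/(2*C)
6980 + n(K) = 6980 + (1/2)/(-188) = 6980 + (1/2)*(-1/188) = 6980 - 1/376 = 2624479/376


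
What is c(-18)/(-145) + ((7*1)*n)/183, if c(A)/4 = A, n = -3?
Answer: 3377/8845 ≈ 0.38180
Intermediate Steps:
c(A) = 4*A
c(-18)/(-145) + ((7*1)*n)/183 = (4*(-18))/(-145) + ((7*1)*(-3))/183 = -72*(-1/145) + (7*(-3))*(1/183) = 72/145 - 21*1/183 = 72/145 - 7/61 = 3377/8845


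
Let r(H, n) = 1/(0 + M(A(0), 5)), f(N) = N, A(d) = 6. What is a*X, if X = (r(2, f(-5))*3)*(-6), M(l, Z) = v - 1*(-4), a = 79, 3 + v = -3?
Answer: 711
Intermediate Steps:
v = -6 (v = -3 - 3 = -6)
M(l, Z) = -2 (M(l, Z) = -6 - 1*(-4) = -6 + 4 = -2)
r(H, n) = -½ (r(H, n) = 1/(0 - 2) = 1/(-2) = -½)
X = 9 (X = -½*3*(-6) = -3/2*(-6) = 9)
a*X = 79*9 = 711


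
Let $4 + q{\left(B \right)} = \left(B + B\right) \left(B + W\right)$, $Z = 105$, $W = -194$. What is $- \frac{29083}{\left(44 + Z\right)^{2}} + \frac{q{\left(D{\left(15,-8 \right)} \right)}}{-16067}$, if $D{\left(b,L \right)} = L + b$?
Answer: $- \frac{409065539}{356703467} \approx -1.1468$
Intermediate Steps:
$q{\left(B \right)} = -4 + 2 B \left(-194 + B\right)$ ($q{\left(B \right)} = -4 + \left(B + B\right) \left(B - 194\right) = -4 + 2 B \left(-194 + B\right)$)
$- \frac{29083}{\left(44 + Z\right)^{2}} + \frac{q{\left(D{\left(15,-8 \right)} \right)}}{-16067} = - \frac{29083}{\left(44 + 105\right)^{2}} + \frac{-4 - 388 \left(-8 + 15\right) + 2 \left(-8 + 15\right)^{2}}{-16067} = - \frac{29083}{149^{2}} + \left(-4 - 2716 + 2 \cdot 7^{2}\right) \left(- \frac{1}{16067}\right) = - \frac{29083}{22201} + \left(-4 - 2716 + 2 \cdot 49\right) \left(- \frac{1}{16067}\right) = \left(-29083\right) \frac{1}{22201} + \left(-4 - 2716 + 98\right) \left(- \frac{1}{16067}\right) = - \frac{29083}{22201} - - \frac{2622}{16067} = - \frac{29083}{22201} + \frac{2622}{16067} = - \frac{409065539}{356703467}$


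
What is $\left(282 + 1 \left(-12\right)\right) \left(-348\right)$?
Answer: $-93960$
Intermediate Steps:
$\left(282 + 1 \left(-12\right)\right) \left(-348\right) = \left(282 - 12\right) \left(-348\right) = 270 \left(-348\right) = -93960$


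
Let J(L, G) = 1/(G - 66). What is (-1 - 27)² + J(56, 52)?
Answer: 10975/14 ≈ 783.93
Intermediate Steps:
J(L, G) = 1/(-66 + G)
(-1 - 27)² + J(56, 52) = (-1 - 27)² + 1/(-66 + 52) = (-28)² + 1/(-14) = 784 - 1/14 = 10975/14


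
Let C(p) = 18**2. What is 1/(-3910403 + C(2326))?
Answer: -1/3910079 ≈ -2.5575e-7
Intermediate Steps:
C(p) = 324
1/(-3910403 + C(2326)) = 1/(-3910403 + 324) = 1/(-3910079) = -1/3910079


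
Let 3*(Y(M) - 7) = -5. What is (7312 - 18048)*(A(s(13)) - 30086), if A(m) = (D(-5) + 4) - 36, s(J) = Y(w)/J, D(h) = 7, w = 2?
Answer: 323271696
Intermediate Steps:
Y(M) = 16/3 (Y(M) = 7 + (⅓)*(-5) = 7 - 5/3 = 16/3)
s(J) = 16/(3*J)
A(m) = -25 (A(m) = (7 + 4) - 36 = 11 - 36 = -25)
(7312 - 18048)*(A(s(13)) - 30086) = (7312 - 18048)*(-25 - 30086) = -10736*(-30111) = 323271696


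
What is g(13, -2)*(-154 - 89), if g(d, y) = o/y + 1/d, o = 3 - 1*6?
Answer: -9963/26 ≈ -383.19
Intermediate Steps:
o = -3 (o = 3 - 6 = -3)
g(d, y) = 1/d - 3/y (g(d, y) = -3/y + 1/d = 1/d - 3/y)
g(13, -2)*(-154 - 89) = (1/13 - 3/(-2))*(-154 - 89) = (1/13 - 3*(-1/2))*(-243) = (1/13 + 3/2)*(-243) = (41/26)*(-243) = -9963/26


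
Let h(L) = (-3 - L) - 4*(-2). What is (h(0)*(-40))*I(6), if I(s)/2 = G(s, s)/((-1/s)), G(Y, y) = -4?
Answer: -9600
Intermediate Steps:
h(L) = 5 - L (h(L) = (-3 - L) + 8 = 5 - L)
I(s) = 8*s (I(s) = 2*(-4*(-s)) = 2*(-(-4)*s) = 2*(4*s) = 8*s)
(h(0)*(-40))*I(6) = ((5 - 1*0)*(-40))*(8*6) = ((5 + 0)*(-40))*48 = (5*(-40))*48 = -200*48 = -9600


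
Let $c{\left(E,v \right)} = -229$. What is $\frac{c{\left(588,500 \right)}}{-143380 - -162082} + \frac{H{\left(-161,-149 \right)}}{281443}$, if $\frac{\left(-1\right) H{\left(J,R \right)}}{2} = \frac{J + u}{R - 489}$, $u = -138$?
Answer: $- \frac{20565284491}{1679071488534} \approx -0.012248$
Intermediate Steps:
$H{\left(J,R \right)} = - \frac{2 \left(-138 + J\right)}{-489 + R}$ ($H{\left(J,R \right)} = - 2 \frac{J - 138}{R - 489} = - 2 \frac{-138 + J}{-489 + R} = - \frac{2 \left(-138 + J\right)}{-489 + R}$)
$\frac{c{\left(588,500 \right)}}{-143380 - -162082} + \frac{H{\left(-161,-149 \right)}}{281443} = - \frac{229}{-143380 - -162082} + \frac{2 \frac{1}{-489 - 149} \left(138 - -161\right)}{281443} = - \frac{229}{-143380 + 162082} + \frac{2 \left(138 + 161\right)}{-638} \cdot \frac{1}{281443} = - \frac{229}{18702} + 2 \left(- \frac{1}{638}\right) 299 \cdot \frac{1}{281443} = \left(-229\right) \frac{1}{18702} - \frac{299}{89780317} = - \frac{229}{18702} - \frac{299}{89780317} = - \frac{20565284491}{1679071488534}$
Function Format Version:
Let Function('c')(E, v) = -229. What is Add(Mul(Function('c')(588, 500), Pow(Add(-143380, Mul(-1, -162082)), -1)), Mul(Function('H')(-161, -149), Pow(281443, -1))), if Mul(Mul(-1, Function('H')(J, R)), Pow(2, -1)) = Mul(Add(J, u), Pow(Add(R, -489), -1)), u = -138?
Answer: Rational(-20565284491, 1679071488534) ≈ -0.012248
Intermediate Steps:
Function('H')(J, R) = Mul(-2, Pow(Add(-489, R), -1), Add(-138, J)) (Function('H')(J, R) = Mul(-2, Mul(Add(J, -138), Pow(Add(R, -489), -1))) = Mul(-2, Mul(Add(-138, J), Pow(Add(-489, R), -1))) = Mul(-2, Mul(Pow(Add(-489, R), -1), Add(-138, J))) = Mul(-2, Pow(Add(-489, R), -1), Add(-138, J)))
Add(Mul(Function('c')(588, 500), Pow(Add(-143380, Mul(-1, -162082)), -1)), Mul(Function('H')(-161, -149), Pow(281443, -1))) = Add(Mul(-229, Pow(Add(-143380, Mul(-1, -162082)), -1)), Mul(Mul(2, Pow(Add(-489, -149), -1), Add(138, Mul(-1, -161))), Pow(281443, -1))) = Add(Mul(-229, Pow(Add(-143380, 162082), -1)), Mul(Mul(2, Pow(-638, -1), Add(138, 161)), Rational(1, 281443))) = Add(Mul(-229, Pow(18702, -1)), Mul(Mul(2, Rational(-1, 638), 299), Rational(1, 281443))) = Add(Mul(-229, Rational(1, 18702)), Mul(Rational(-299, 319), Rational(1, 281443))) = Add(Rational(-229, 18702), Rational(-299, 89780317)) = Rational(-20565284491, 1679071488534)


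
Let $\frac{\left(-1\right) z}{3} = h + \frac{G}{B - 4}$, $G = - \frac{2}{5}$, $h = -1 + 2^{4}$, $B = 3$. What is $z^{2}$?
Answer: $\frac{53361}{25} \approx 2134.4$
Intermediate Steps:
$h = 15$ ($h = -1 + 16 = 15$)
$G = - \frac{2}{5}$ ($G = \left(-2\right) \frac{1}{5} = - \frac{2}{5} \approx -0.4$)
$z = - \frac{231}{5}$ ($z = - 3 \left(15 - \frac{2}{5 \left(3 - 4\right)}\right) = - 3 \left(15 - \frac{2}{5 \left(-1\right)}\right) = - 3 \left(15 - - \frac{2}{5}\right) = - 3 \left(15 + \frac{2}{5}\right) = \left(-3\right) \frac{77}{5} = - \frac{231}{5} \approx -46.2$)
$z^{2} = \left(- \frac{231}{5}\right)^{2} = \frac{53361}{25}$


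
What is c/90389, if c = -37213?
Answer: -2189/5317 ≈ -0.41170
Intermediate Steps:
c/90389 = -37213/90389 = -37213*1/90389 = -2189/5317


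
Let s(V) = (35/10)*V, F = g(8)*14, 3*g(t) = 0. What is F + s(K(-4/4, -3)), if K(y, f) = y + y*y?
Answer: 0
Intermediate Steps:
g(t) = 0 (g(t) = (⅓)*0 = 0)
F = 0 (F = 0*14 = 0)
K(y, f) = y + y²
s(V) = 7*V/2 (s(V) = (35*(⅒))*V = 7*V/2)
F + s(K(-4/4, -3)) = 0 + 7*((-4/4)*(1 - 4/4))/2 = 0 + 7*((-4*¼)*(1 - 4*¼))/2 = 0 + 7*(-(1 - 1))/2 = 0 + 7*(-1*0)/2 = 0 + (7/2)*0 = 0 + 0 = 0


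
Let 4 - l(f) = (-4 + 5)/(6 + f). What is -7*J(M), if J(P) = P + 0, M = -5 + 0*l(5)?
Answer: 35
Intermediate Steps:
l(f) = 4 - 1/(6 + f) (l(f) = 4 - (-4 + 5)/(6 + f) = 4 - 1/(6 + f))
M = -5 (M = -5 + 0*((23 + 4*5)/(6 + 5)) = -5 + 0*((23 + 20)/11) = -5 + 0*((1/11)*43) = -5 + 0*(43/11) = -5 + 0 = -5)
J(P) = P
-7*J(M) = -7*(-5) = 35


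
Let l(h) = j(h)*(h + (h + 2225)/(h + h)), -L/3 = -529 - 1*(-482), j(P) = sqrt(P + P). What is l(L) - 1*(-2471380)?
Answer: 2471380 + 21064*sqrt(282)/141 ≈ 2.4739e+6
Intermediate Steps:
j(P) = sqrt(2)*sqrt(P) (j(P) = sqrt(2*P) = sqrt(2)*sqrt(P))
L = 141 (L = -3*(-529 - 1*(-482)) = -3*(-529 + 482) = -3*(-47) = 141)
l(h) = sqrt(2)*sqrt(h)*(h + (2225 + h)/(2*h)) (l(h) = (sqrt(2)*sqrt(h))*(h + (h + 2225)/(h + h)) = (sqrt(2)*sqrt(h))*(h + (2225 + h)/((2*h))) = (sqrt(2)*sqrt(h))*(h + (2225 + h)*(1/(2*h))) = (sqrt(2)*sqrt(h))*(h + (2225 + h)/(2*h)) = sqrt(2)*sqrt(h)*(h + (2225 + h)/(2*h)))
l(L) - 1*(-2471380) = sqrt(2)*(2225 + 141*(1 + 2*141))/(2*sqrt(141)) - 1*(-2471380) = sqrt(2)*(sqrt(141)/141)*(2225 + 141*(1 + 282))/2 + 2471380 = sqrt(2)*(sqrt(141)/141)*(2225 + 141*283)/2 + 2471380 = sqrt(2)*(sqrt(141)/141)*(2225 + 39903)/2 + 2471380 = (1/2)*sqrt(2)*(sqrt(141)/141)*42128 + 2471380 = 21064*sqrt(282)/141 + 2471380 = 2471380 + 21064*sqrt(282)/141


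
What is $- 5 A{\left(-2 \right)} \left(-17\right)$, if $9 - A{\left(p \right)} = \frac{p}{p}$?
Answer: $680$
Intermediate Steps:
$A{\left(p \right)} = 8$ ($A{\left(p \right)} = 9 - \frac{p}{p} = 9 - 1 = 8$)
$- 5 A{\left(-2 \right)} \left(-17\right) = \left(-5\right) 8 \left(-17\right) = \left(-40\right) \left(-17\right) = 680$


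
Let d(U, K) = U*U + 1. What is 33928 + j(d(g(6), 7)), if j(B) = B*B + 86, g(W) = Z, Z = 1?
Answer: 34018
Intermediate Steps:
g(W) = 1
d(U, K) = 1 + U² (d(U, K) = U² + 1 = 1 + U²)
j(B) = 86 + B² (j(B) = B² + 86 = 86 + B²)
33928 + j(d(g(6), 7)) = 33928 + (86 + (1 + 1²)²) = 33928 + (86 + (1 + 1)²) = 33928 + (86 + 2²) = 33928 + (86 + 4) = 33928 + 90 = 34018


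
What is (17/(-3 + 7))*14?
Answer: 119/2 ≈ 59.500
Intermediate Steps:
(17/(-3 + 7))*14 = (17/4)*14 = 119/2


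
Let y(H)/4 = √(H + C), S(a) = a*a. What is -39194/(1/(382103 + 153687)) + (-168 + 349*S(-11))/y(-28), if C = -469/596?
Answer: -20999753260 - 42061*I*√2556393/34314 ≈ -2.1e+10 - 1959.8*I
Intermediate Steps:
S(a) = a²
C = -469/596 (C = -469*1/596 = -469/596 ≈ -0.78691)
y(H) = 4*√(-469/596 + H) (y(H) = 4*√(H - 469/596) = 4*√(-469/596 + H))
-39194/(1/(382103 + 153687)) + (-168 + 349*S(-11))/y(-28) = -39194/(1/(382103 + 153687)) + (-168 + 349*(-11)²)/((2*√(-69881 + 88804*(-28))/149)) = -39194/(1/535790) + (-168 + 349*121)/((2*√(-69881 - 2486512)/149)) = -39194/1/535790 + (-168 + 42229)/((2*√(-2556393)/149)) = -39194*535790 + 42061/((2*(I*√2556393)/149)) = -20999753260 + 42061/((2*I*√2556393/149)) = -20999753260 + 42061*(-I*√2556393/34314) = -20999753260 - 42061*I*√2556393/34314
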